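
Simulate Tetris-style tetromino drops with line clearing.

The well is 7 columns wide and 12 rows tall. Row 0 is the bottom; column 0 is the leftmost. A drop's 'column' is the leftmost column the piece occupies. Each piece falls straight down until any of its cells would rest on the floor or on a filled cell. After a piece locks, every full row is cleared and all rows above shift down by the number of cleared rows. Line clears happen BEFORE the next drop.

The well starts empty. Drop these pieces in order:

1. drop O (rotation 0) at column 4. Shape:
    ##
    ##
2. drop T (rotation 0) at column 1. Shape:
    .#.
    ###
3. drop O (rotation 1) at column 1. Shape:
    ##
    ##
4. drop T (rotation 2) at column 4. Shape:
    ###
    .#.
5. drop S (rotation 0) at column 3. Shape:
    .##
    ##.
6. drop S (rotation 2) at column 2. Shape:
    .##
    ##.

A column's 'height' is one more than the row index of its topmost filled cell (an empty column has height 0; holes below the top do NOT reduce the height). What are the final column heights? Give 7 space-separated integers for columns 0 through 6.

Drop 1: O rot0 at col 4 lands with bottom-row=0; cleared 0 line(s) (total 0); column heights now [0 0 0 0 2 2 0], max=2
Drop 2: T rot0 at col 1 lands with bottom-row=0; cleared 0 line(s) (total 0); column heights now [0 1 2 1 2 2 0], max=2
Drop 3: O rot1 at col 1 lands with bottom-row=2; cleared 0 line(s) (total 0); column heights now [0 4 4 1 2 2 0], max=4
Drop 4: T rot2 at col 4 lands with bottom-row=2; cleared 0 line(s) (total 0); column heights now [0 4 4 1 4 4 4], max=4
Drop 5: S rot0 at col 3 lands with bottom-row=4; cleared 0 line(s) (total 0); column heights now [0 4 4 5 6 6 4], max=6
Drop 6: S rot2 at col 2 lands with bottom-row=5; cleared 0 line(s) (total 0); column heights now [0 4 6 7 7 6 4], max=7

Answer: 0 4 6 7 7 6 4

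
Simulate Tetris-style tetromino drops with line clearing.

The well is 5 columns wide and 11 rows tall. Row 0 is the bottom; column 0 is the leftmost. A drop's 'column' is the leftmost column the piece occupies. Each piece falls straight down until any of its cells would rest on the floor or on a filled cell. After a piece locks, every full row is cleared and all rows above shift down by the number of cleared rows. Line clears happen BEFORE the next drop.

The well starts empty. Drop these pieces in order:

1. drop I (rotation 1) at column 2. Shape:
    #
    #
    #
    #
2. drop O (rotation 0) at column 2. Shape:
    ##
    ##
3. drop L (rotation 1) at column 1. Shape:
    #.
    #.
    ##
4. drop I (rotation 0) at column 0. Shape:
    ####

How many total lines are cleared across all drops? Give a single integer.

Answer: 0

Derivation:
Drop 1: I rot1 at col 2 lands with bottom-row=0; cleared 0 line(s) (total 0); column heights now [0 0 4 0 0], max=4
Drop 2: O rot0 at col 2 lands with bottom-row=4; cleared 0 line(s) (total 0); column heights now [0 0 6 6 0], max=6
Drop 3: L rot1 at col 1 lands with bottom-row=6; cleared 0 line(s) (total 0); column heights now [0 9 7 6 0], max=9
Drop 4: I rot0 at col 0 lands with bottom-row=9; cleared 0 line(s) (total 0); column heights now [10 10 10 10 0], max=10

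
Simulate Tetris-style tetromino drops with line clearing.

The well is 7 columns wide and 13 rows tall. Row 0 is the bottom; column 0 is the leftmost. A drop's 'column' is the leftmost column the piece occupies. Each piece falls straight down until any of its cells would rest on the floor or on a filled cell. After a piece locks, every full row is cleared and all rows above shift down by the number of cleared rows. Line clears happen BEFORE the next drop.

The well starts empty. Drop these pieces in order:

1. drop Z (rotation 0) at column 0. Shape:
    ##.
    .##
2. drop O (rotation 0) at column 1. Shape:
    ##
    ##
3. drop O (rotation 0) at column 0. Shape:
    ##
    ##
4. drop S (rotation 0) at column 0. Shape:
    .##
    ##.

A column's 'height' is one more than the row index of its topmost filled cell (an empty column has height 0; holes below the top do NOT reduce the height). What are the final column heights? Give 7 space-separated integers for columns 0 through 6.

Drop 1: Z rot0 at col 0 lands with bottom-row=0; cleared 0 line(s) (total 0); column heights now [2 2 1 0 0 0 0], max=2
Drop 2: O rot0 at col 1 lands with bottom-row=2; cleared 0 line(s) (total 0); column heights now [2 4 4 0 0 0 0], max=4
Drop 3: O rot0 at col 0 lands with bottom-row=4; cleared 0 line(s) (total 0); column heights now [6 6 4 0 0 0 0], max=6
Drop 4: S rot0 at col 0 lands with bottom-row=6; cleared 0 line(s) (total 0); column heights now [7 8 8 0 0 0 0], max=8

Answer: 7 8 8 0 0 0 0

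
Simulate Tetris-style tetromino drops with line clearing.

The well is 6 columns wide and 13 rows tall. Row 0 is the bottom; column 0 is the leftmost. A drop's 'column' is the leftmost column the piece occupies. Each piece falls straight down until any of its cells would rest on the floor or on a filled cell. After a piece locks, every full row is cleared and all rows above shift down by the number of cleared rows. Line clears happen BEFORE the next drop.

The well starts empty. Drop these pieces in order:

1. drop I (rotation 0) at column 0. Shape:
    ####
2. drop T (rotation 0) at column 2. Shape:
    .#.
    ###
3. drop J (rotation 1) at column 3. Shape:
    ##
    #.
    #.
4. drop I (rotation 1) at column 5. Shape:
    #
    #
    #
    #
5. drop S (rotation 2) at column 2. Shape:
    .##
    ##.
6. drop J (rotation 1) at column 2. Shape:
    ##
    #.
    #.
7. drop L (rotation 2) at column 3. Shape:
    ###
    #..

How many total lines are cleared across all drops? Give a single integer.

Answer: 0

Derivation:
Drop 1: I rot0 at col 0 lands with bottom-row=0; cleared 0 line(s) (total 0); column heights now [1 1 1 1 0 0], max=1
Drop 2: T rot0 at col 2 lands with bottom-row=1; cleared 0 line(s) (total 0); column heights now [1 1 2 3 2 0], max=3
Drop 3: J rot1 at col 3 lands with bottom-row=3; cleared 0 line(s) (total 0); column heights now [1 1 2 6 6 0], max=6
Drop 4: I rot1 at col 5 lands with bottom-row=0; cleared 0 line(s) (total 0); column heights now [1 1 2 6 6 4], max=6
Drop 5: S rot2 at col 2 lands with bottom-row=6; cleared 0 line(s) (total 0); column heights now [1 1 7 8 8 4], max=8
Drop 6: J rot1 at col 2 lands with bottom-row=7; cleared 0 line(s) (total 0); column heights now [1 1 10 10 8 4], max=10
Drop 7: L rot2 at col 3 lands with bottom-row=10; cleared 0 line(s) (total 0); column heights now [1 1 10 12 12 12], max=12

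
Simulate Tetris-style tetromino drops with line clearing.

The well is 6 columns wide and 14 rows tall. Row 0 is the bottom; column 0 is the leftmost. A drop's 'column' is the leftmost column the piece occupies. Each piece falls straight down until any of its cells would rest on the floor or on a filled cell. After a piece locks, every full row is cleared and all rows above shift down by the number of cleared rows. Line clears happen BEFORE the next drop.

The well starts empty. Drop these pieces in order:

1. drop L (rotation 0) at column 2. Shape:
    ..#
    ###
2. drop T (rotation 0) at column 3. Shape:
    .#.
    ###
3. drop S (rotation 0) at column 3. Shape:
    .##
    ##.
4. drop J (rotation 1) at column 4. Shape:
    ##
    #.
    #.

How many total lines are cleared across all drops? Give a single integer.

Answer: 0

Derivation:
Drop 1: L rot0 at col 2 lands with bottom-row=0; cleared 0 line(s) (total 0); column heights now [0 0 1 1 2 0], max=2
Drop 2: T rot0 at col 3 lands with bottom-row=2; cleared 0 line(s) (total 0); column heights now [0 0 1 3 4 3], max=4
Drop 3: S rot0 at col 3 lands with bottom-row=4; cleared 0 line(s) (total 0); column heights now [0 0 1 5 6 6], max=6
Drop 4: J rot1 at col 4 lands with bottom-row=6; cleared 0 line(s) (total 0); column heights now [0 0 1 5 9 9], max=9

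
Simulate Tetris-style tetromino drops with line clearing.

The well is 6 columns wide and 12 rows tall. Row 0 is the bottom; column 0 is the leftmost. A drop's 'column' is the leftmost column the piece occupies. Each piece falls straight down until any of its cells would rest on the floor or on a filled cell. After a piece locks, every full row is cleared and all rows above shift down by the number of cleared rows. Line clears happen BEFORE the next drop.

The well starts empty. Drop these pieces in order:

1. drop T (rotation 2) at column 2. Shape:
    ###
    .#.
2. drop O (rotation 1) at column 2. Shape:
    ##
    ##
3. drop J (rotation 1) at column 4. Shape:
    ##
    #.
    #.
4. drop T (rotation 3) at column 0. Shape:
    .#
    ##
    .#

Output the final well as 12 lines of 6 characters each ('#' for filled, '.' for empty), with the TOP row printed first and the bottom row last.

Drop 1: T rot2 at col 2 lands with bottom-row=0; cleared 0 line(s) (total 0); column heights now [0 0 2 2 2 0], max=2
Drop 2: O rot1 at col 2 lands with bottom-row=2; cleared 0 line(s) (total 0); column heights now [0 0 4 4 2 0], max=4
Drop 3: J rot1 at col 4 lands with bottom-row=2; cleared 0 line(s) (total 0); column heights now [0 0 4 4 5 5], max=5
Drop 4: T rot3 at col 0 lands with bottom-row=0; cleared 0 line(s) (total 0); column heights now [2 3 4 4 5 5], max=5

Answer: ......
......
......
......
......
......
......
....##
..###.
.####.
#####.
.#.#..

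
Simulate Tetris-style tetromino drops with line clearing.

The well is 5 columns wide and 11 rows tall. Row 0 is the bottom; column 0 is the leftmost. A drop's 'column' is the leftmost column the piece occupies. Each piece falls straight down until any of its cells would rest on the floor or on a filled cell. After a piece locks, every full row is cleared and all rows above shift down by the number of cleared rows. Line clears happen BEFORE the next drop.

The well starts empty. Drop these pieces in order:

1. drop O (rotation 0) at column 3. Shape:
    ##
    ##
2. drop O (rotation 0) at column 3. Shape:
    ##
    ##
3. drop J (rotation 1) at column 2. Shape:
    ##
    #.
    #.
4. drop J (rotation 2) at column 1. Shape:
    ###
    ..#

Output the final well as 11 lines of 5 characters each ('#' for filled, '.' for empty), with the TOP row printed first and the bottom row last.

Answer: .....
.....
.....
.....
.###.
...#.
..##.
..###
..###
...##
...##

Derivation:
Drop 1: O rot0 at col 3 lands with bottom-row=0; cleared 0 line(s) (total 0); column heights now [0 0 0 2 2], max=2
Drop 2: O rot0 at col 3 lands with bottom-row=2; cleared 0 line(s) (total 0); column heights now [0 0 0 4 4], max=4
Drop 3: J rot1 at col 2 lands with bottom-row=2; cleared 0 line(s) (total 0); column heights now [0 0 5 5 4], max=5
Drop 4: J rot2 at col 1 lands with bottom-row=5; cleared 0 line(s) (total 0); column heights now [0 7 7 7 4], max=7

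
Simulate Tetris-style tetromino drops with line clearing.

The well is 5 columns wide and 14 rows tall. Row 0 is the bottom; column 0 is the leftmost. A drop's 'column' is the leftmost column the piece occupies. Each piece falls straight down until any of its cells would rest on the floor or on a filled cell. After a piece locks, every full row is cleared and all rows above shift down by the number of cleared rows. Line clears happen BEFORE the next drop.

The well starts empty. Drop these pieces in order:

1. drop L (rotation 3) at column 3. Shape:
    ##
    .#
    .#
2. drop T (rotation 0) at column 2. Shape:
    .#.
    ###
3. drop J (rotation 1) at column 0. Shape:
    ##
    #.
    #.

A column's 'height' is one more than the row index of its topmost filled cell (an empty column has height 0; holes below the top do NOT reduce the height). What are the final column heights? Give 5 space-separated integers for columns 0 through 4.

Answer: 3 3 4 5 4

Derivation:
Drop 1: L rot3 at col 3 lands with bottom-row=0; cleared 0 line(s) (total 0); column heights now [0 0 0 3 3], max=3
Drop 2: T rot0 at col 2 lands with bottom-row=3; cleared 0 line(s) (total 0); column heights now [0 0 4 5 4], max=5
Drop 3: J rot1 at col 0 lands with bottom-row=0; cleared 0 line(s) (total 0); column heights now [3 3 4 5 4], max=5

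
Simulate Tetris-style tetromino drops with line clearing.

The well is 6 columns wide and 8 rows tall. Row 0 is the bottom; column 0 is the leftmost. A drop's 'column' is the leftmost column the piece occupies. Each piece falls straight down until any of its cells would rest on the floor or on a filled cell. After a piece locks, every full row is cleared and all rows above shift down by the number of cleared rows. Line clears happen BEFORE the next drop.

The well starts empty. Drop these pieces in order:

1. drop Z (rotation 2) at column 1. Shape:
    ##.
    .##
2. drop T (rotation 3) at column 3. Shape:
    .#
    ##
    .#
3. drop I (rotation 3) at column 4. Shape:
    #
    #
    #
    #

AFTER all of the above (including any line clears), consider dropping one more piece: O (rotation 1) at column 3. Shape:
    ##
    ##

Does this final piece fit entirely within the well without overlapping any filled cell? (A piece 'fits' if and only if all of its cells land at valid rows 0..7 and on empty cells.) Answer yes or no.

Drop 1: Z rot2 at col 1 lands with bottom-row=0; cleared 0 line(s) (total 0); column heights now [0 2 2 1 0 0], max=2
Drop 2: T rot3 at col 3 lands with bottom-row=0; cleared 0 line(s) (total 0); column heights now [0 2 2 2 3 0], max=3
Drop 3: I rot3 at col 4 lands with bottom-row=3; cleared 0 line(s) (total 0); column heights now [0 2 2 2 7 0], max=7
Test piece O rot1 at col 3 (width 2): heights before test = [0 2 2 2 7 0]; fits = False

Answer: no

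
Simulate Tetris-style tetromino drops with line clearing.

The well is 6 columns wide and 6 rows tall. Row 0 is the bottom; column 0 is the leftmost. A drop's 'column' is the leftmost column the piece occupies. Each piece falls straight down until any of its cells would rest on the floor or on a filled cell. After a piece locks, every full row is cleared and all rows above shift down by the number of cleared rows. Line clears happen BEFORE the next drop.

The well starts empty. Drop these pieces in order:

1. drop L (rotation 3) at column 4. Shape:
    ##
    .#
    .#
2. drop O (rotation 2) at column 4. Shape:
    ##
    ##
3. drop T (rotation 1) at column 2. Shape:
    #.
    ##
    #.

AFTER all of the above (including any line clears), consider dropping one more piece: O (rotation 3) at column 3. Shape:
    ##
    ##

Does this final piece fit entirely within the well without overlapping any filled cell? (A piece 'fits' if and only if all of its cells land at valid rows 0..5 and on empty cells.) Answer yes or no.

Answer: no

Derivation:
Drop 1: L rot3 at col 4 lands with bottom-row=0; cleared 0 line(s) (total 0); column heights now [0 0 0 0 3 3], max=3
Drop 2: O rot2 at col 4 lands with bottom-row=3; cleared 0 line(s) (total 0); column heights now [0 0 0 0 5 5], max=5
Drop 3: T rot1 at col 2 lands with bottom-row=0; cleared 0 line(s) (total 0); column heights now [0 0 3 2 5 5], max=5
Test piece O rot3 at col 3 (width 2): heights before test = [0 0 3 2 5 5]; fits = False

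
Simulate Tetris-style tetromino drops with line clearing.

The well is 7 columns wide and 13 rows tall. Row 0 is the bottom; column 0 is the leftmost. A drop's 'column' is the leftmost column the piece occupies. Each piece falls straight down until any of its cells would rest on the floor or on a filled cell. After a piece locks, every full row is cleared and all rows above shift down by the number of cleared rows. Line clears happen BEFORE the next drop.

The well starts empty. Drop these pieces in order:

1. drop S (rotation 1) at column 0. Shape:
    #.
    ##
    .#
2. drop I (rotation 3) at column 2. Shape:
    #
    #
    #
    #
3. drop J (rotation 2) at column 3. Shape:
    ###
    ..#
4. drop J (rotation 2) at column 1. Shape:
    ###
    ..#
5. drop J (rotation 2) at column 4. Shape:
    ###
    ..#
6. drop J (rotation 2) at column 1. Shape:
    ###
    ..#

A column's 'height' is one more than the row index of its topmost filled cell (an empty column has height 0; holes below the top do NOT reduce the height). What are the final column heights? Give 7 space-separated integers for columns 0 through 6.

Drop 1: S rot1 at col 0 lands with bottom-row=0; cleared 0 line(s) (total 0); column heights now [3 2 0 0 0 0 0], max=3
Drop 2: I rot3 at col 2 lands with bottom-row=0; cleared 0 line(s) (total 0); column heights now [3 2 4 0 0 0 0], max=4
Drop 3: J rot2 at col 3 lands with bottom-row=0; cleared 0 line(s) (total 0); column heights now [3 2 4 2 2 2 0], max=4
Drop 4: J rot2 at col 1 lands with bottom-row=3; cleared 0 line(s) (total 0); column heights now [3 5 5 5 2 2 0], max=5
Drop 5: J rot2 at col 4 lands with bottom-row=1; cleared 1 line(s) (total 1); column heights now [2 4 4 4 2 2 2], max=4
Drop 6: J rot2 at col 1 lands with bottom-row=4; cleared 0 line(s) (total 1); column heights now [2 6 6 6 2 2 2], max=6

Answer: 2 6 6 6 2 2 2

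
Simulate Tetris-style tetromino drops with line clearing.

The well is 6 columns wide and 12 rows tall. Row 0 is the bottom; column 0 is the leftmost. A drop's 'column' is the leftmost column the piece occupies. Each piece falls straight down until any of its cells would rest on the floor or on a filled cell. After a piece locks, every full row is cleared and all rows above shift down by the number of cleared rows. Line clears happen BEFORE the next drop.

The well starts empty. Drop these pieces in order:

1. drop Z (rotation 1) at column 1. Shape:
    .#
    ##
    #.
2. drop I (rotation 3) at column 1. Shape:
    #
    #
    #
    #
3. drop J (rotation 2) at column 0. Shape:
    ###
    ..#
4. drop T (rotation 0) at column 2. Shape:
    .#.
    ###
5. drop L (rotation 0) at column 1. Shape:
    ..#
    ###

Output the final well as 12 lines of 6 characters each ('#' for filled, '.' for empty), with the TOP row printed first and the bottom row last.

Answer: ......
...#..
.###..
...#..
..###.
###...
.##...
.#....
.#....
.##...
.##...
.#....

Derivation:
Drop 1: Z rot1 at col 1 lands with bottom-row=0; cleared 0 line(s) (total 0); column heights now [0 2 3 0 0 0], max=3
Drop 2: I rot3 at col 1 lands with bottom-row=2; cleared 0 line(s) (total 0); column heights now [0 6 3 0 0 0], max=6
Drop 3: J rot2 at col 0 lands with bottom-row=5; cleared 0 line(s) (total 0); column heights now [7 7 7 0 0 0], max=7
Drop 4: T rot0 at col 2 lands with bottom-row=7; cleared 0 line(s) (total 0); column heights now [7 7 8 9 8 0], max=9
Drop 5: L rot0 at col 1 lands with bottom-row=9; cleared 0 line(s) (total 0); column heights now [7 10 10 11 8 0], max=11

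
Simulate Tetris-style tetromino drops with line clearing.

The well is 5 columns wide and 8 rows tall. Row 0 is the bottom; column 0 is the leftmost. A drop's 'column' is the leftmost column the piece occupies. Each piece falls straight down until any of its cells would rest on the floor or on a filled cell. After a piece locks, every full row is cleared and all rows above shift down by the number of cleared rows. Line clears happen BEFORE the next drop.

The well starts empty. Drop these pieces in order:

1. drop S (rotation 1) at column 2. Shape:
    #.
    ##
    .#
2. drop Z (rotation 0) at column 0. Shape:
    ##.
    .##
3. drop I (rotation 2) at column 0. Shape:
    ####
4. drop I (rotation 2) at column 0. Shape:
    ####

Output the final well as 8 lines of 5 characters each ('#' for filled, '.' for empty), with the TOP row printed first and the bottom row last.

Drop 1: S rot1 at col 2 lands with bottom-row=0; cleared 0 line(s) (total 0); column heights now [0 0 3 2 0], max=3
Drop 2: Z rot0 at col 0 lands with bottom-row=3; cleared 0 line(s) (total 0); column heights now [5 5 4 2 0], max=5
Drop 3: I rot2 at col 0 lands with bottom-row=5; cleared 0 line(s) (total 0); column heights now [6 6 6 6 0], max=6
Drop 4: I rot2 at col 0 lands with bottom-row=6; cleared 0 line(s) (total 0); column heights now [7 7 7 7 0], max=7

Answer: .....
####.
####.
##...
.##..
..#..
..##.
...#.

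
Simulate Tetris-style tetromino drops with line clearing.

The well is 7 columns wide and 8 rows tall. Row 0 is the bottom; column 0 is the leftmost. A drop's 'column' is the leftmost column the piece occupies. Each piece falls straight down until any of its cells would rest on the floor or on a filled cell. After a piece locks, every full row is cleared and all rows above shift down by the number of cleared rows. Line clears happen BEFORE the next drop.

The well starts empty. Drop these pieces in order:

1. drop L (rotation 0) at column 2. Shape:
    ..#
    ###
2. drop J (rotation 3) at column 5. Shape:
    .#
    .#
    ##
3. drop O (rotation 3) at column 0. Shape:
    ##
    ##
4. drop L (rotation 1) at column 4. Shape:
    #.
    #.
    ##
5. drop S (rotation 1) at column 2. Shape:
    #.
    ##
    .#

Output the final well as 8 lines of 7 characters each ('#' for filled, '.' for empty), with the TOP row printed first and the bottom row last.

Answer: .......
.......
.......
.......
....#..
..#.#..
..#####
##.##.#

Derivation:
Drop 1: L rot0 at col 2 lands with bottom-row=0; cleared 0 line(s) (total 0); column heights now [0 0 1 1 2 0 0], max=2
Drop 2: J rot3 at col 5 lands with bottom-row=0; cleared 0 line(s) (total 0); column heights now [0 0 1 1 2 1 3], max=3
Drop 3: O rot3 at col 0 lands with bottom-row=0; cleared 1 line(s) (total 1); column heights now [1 1 0 0 1 0 2], max=2
Drop 4: L rot1 at col 4 lands with bottom-row=1; cleared 0 line(s) (total 1); column heights now [1 1 0 0 4 2 2], max=4
Drop 5: S rot1 at col 2 lands with bottom-row=0; cleared 0 line(s) (total 1); column heights now [1 1 3 2 4 2 2], max=4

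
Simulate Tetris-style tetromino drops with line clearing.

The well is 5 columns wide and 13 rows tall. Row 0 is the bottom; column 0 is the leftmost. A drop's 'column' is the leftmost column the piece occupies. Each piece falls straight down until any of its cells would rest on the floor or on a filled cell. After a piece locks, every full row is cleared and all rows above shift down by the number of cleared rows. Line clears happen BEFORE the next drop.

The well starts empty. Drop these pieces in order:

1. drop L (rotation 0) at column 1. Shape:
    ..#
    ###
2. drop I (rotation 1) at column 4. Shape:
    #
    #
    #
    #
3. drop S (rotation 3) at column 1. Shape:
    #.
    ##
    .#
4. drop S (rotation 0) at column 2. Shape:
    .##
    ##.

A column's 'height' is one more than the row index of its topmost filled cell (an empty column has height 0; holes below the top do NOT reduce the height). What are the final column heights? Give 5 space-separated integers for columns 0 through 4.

Answer: 0 4 4 5 5

Derivation:
Drop 1: L rot0 at col 1 lands with bottom-row=0; cleared 0 line(s) (total 0); column heights now [0 1 1 2 0], max=2
Drop 2: I rot1 at col 4 lands with bottom-row=0; cleared 0 line(s) (total 0); column heights now [0 1 1 2 4], max=4
Drop 3: S rot3 at col 1 lands with bottom-row=1; cleared 0 line(s) (total 0); column heights now [0 4 3 2 4], max=4
Drop 4: S rot0 at col 2 lands with bottom-row=3; cleared 0 line(s) (total 0); column heights now [0 4 4 5 5], max=5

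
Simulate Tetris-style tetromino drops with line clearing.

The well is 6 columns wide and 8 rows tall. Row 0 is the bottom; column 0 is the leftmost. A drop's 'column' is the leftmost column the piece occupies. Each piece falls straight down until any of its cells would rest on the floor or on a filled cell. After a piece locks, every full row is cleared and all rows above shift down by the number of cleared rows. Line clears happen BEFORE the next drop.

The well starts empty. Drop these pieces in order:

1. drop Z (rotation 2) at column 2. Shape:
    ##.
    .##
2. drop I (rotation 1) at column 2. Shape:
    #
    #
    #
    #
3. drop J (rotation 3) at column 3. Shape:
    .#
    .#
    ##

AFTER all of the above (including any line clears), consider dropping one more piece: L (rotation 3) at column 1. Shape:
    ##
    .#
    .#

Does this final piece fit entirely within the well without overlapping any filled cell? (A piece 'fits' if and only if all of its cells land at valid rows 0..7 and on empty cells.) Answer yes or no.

Answer: no

Derivation:
Drop 1: Z rot2 at col 2 lands with bottom-row=0; cleared 0 line(s) (total 0); column heights now [0 0 2 2 1 0], max=2
Drop 2: I rot1 at col 2 lands with bottom-row=2; cleared 0 line(s) (total 0); column heights now [0 0 6 2 1 0], max=6
Drop 3: J rot3 at col 3 lands with bottom-row=2; cleared 0 line(s) (total 0); column heights now [0 0 6 3 5 0], max=6
Test piece L rot3 at col 1 (width 2): heights before test = [0 0 6 3 5 0]; fits = False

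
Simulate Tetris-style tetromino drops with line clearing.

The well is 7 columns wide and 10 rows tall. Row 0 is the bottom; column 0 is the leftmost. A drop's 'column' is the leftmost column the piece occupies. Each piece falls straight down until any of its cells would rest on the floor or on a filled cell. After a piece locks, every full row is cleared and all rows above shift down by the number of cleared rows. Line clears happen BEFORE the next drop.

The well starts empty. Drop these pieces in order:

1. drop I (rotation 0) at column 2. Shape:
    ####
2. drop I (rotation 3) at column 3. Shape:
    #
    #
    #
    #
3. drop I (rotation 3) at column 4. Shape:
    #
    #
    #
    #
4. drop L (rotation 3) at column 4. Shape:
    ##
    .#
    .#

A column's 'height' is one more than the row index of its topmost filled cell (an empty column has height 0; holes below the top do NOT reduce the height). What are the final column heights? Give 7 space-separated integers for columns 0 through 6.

Answer: 0 0 1 5 6 6 0

Derivation:
Drop 1: I rot0 at col 2 lands with bottom-row=0; cleared 0 line(s) (total 0); column heights now [0 0 1 1 1 1 0], max=1
Drop 2: I rot3 at col 3 lands with bottom-row=1; cleared 0 line(s) (total 0); column heights now [0 0 1 5 1 1 0], max=5
Drop 3: I rot3 at col 4 lands with bottom-row=1; cleared 0 line(s) (total 0); column heights now [0 0 1 5 5 1 0], max=5
Drop 4: L rot3 at col 4 lands with bottom-row=3; cleared 0 line(s) (total 0); column heights now [0 0 1 5 6 6 0], max=6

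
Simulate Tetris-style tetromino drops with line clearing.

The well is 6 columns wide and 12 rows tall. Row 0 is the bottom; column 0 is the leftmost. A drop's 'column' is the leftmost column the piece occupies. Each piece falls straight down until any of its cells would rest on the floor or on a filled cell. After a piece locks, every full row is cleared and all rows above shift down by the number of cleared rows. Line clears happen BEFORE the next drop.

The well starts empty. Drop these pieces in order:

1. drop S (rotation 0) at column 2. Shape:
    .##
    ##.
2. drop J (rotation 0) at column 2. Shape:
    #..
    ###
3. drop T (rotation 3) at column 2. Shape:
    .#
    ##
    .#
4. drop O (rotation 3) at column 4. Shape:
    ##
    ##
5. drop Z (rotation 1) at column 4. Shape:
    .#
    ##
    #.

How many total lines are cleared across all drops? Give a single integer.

Answer: 0

Derivation:
Drop 1: S rot0 at col 2 lands with bottom-row=0; cleared 0 line(s) (total 0); column heights now [0 0 1 2 2 0], max=2
Drop 2: J rot0 at col 2 lands with bottom-row=2; cleared 0 line(s) (total 0); column heights now [0 0 4 3 3 0], max=4
Drop 3: T rot3 at col 2 lands with bottom-row=3; cleared 0 line(s) (total 0); column heights now [0 0 5 6 3 0], max=6
Drop 4: O rot3 at col 4 lands with bottom-row=3; cleared 0 line(s) (total 0); column heights now [0 0 5 6 5 5], max=6
Drop 5: Z rot1 at col 4 lands with bottom-row=5; cleared 0 line(s) (total 0); column heights now [0 0 5 6 7 8], max=8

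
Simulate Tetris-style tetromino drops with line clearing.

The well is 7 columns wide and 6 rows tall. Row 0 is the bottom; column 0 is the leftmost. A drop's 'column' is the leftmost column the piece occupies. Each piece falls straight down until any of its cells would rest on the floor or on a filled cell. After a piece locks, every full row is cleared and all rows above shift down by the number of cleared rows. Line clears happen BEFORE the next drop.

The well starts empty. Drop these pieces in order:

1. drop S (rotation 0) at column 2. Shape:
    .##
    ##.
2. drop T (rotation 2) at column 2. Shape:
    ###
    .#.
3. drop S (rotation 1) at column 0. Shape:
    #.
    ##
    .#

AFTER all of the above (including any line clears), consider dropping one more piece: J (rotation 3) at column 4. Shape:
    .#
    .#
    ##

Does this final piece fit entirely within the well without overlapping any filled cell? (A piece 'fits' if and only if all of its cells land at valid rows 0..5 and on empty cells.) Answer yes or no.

Drop 1: S rot0 at col 2 lands with bottom-row=0; cleared 0 line(s) (total 0); column heights now [0 0 1 2 2 0 0], max=2
Drop 2: T rot2 at col 2 lands with bottom-row=2; cleared 0 line(s) (total 0); column heights now [0 0 4 4 4 0 0], max=4
Drop 3: S rot1 at col 0 lands with bottom-row=0; cleared 0 line(s) (total 0); column heights now [3 2 4 4 4 0 0], max=4
Test piece J rot3 at col 4 (width 2): heights before test = [3 2 4 4 4 0 0]; fits = False

Answer: no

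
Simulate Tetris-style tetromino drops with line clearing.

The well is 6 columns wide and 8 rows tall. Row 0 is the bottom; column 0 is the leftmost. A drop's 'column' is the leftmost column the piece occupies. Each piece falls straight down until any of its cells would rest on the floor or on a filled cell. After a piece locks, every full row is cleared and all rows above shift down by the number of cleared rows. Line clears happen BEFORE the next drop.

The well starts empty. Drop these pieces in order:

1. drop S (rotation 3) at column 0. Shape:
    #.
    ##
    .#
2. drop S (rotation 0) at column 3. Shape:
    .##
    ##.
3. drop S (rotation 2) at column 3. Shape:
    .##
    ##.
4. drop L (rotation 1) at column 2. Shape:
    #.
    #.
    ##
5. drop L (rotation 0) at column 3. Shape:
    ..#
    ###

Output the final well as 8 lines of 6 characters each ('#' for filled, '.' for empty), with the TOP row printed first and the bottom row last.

Drop 1: S rot3 at col 0 lands with bottom-row=0; cleared 0 line(s) (total 0); column heights now [3 2 0 0 0 0], max=3
Drop 2: S rot0 at col 3 lands with bottom-row=0; cleared 0 line(s) (total 0); column heights now [3 2 0 1 2 2], max=3
Drop 3: S rot2 at col 3 lands with bottom-row=2; cleared 0 line(s) (total 0); column heights now [3 2 0 3 4 4], max=4
Drop 4: L rot1 at col 2 lands with bottom-row=3; cleared 0 line(s) (total 0); column heights now [3 2 6 4 4 4], max=6
Drop 5: L rot0 at col 3 lands with bottom-row=4; cleared 0 line(s) (total 0); column heights now [3 2 6 5 5 6], max=6

Answer: ......
......
..#..#
..####
..####
#..##.
##..##
.#.##.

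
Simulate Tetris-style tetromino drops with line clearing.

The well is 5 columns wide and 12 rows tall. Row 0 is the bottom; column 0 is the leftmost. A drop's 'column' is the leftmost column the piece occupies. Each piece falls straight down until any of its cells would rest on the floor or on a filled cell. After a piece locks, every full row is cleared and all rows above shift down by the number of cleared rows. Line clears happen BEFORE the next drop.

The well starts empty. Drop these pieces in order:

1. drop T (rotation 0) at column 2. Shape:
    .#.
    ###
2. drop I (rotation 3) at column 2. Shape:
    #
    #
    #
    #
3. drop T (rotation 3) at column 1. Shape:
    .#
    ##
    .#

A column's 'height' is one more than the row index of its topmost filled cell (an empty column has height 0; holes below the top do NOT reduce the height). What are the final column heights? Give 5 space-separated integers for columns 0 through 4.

Drop 1: T rot0 at col 2 lands with bottom-row=0; cleared 0 line(s) (total 0); column heights now [0 0 1 2 1], max=2
Drop 2: I rot3 at col 2 lands with bottom-row=1; cleared 0 line(s) (total 0); column heights now [0 0 5 2 1], max=5
Drop 3: T rot3 at col 1 lands with bottom-row=5; cleared 0 line(s) (total 0); column heights now [0 7 8 2 1], max=8

Answer: 0 7 8 2 1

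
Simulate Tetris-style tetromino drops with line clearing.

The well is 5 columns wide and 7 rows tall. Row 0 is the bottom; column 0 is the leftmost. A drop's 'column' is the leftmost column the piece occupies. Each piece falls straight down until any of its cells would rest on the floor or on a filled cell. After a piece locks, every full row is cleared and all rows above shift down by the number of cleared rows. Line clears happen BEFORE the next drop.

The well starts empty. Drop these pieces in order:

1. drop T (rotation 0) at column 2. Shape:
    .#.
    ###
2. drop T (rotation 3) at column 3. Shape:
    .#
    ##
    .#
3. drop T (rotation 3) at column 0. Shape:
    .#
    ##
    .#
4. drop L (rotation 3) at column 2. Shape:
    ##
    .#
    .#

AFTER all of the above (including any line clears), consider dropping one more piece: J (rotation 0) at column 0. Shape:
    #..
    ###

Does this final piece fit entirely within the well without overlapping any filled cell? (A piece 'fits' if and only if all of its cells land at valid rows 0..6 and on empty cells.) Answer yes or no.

Answer: no

Derivation:
Drop 1: T rot0 at col 2 lands with bottom-row=0; cleared 0 line(s) (total 0); column heights now [0 0 1 2 1], max=2
Drop 2: T rot3 at col 3 lands with bottom-row=1; cleared 0 line(s) (total 0); column heights now [0 0 1 3 4], max=4
Drop 3: T rot3 at col 0 lands with bottom-row=0; cleared 0 line(s) (total 0); column heights now [2 3 1 3 4], max=4
Drop 4: L rot3 at col 2 lands with bottom-row=3; cleared 0 line(s) (total 0); column heights now [2 3 6 6 4], max=6
Test piece J rot0 at col 0 (width 3): heights before test = [2 3 6 6 4]; fits = False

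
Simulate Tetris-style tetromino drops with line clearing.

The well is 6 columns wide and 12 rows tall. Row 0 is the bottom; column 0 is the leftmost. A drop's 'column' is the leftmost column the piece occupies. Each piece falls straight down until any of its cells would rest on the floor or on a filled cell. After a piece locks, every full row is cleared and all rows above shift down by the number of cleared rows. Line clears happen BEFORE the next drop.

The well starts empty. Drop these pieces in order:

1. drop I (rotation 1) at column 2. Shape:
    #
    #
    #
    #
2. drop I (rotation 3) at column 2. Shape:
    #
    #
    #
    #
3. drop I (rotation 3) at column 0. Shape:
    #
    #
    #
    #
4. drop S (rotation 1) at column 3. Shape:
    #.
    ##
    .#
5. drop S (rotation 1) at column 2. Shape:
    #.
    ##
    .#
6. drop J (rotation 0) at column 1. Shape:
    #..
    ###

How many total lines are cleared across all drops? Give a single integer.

Drop 1: I rot1 at col 2 lands with bottom-row=0; cleared 0 line(s) (total 0); column heights now [0 0 4 0 0 0], max=4
Drop 2: I rot3 at col 2 lands with bottom-row=4; cleared 0 line(s) (total 0); column heights now [0 0 8 0 0 0], max=8
Drop 3: I rot3 at col 0 lands with bottom-row=0; cleared 0 line(s) (total 0); column heights now [4 0 8 0 0 0], max=8
Drop 4: S rot1 at col 3 lands with bottom-row=0; cleared 0 line(s) (total 0); column heights now [4 0 8 3 2 0], max=8
Drop 5: S rot1 at col 2 lands with bottom-row=7; cleared 0 line(s) (total 0); column heights now [4 0 10 9 2 0], max=10
Drop 6: J rot0 at col 1 lands with bottom-row=10; cleared 0 line(s) (total 0); column heights now [4 12 11 11 2 0], max=12

Answer: 0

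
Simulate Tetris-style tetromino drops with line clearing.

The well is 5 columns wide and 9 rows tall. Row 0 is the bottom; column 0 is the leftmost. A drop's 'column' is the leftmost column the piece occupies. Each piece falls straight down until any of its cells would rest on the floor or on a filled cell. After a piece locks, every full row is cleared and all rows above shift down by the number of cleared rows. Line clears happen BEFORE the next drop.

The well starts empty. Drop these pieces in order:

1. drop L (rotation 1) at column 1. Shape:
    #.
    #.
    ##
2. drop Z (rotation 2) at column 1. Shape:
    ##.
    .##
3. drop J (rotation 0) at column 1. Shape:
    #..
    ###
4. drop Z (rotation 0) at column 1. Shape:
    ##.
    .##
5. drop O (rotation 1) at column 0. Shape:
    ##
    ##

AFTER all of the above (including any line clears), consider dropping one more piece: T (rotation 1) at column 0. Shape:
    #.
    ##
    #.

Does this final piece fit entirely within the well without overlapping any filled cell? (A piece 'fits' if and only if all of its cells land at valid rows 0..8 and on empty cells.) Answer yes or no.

Answer: no

Derivation:
Drop 1: L rot1 at col 1 lands with bottom-row=0; cleared 0 line(s) (total 0); column heights now [0 3 1 0 0], max=3
Drop 2: Z rot2 at col 1 lands with bottom-row=2; cleared 0 line(s) (total 0); column heights now [0 4 4 3 0], max=4
Drop 3: J rot0 at col 1 lands with bottom-row=4; cleared 0 line(s) (total 0); column heights now [0 6 5 5 0], max=6
Drop 4: Z rot0 at col 1 lands with bottom-row=5; cleared 0 line(s) (total 0); column heights now [0 7 7 6 0], max=7
Drop 5: O rot1 at col 0 lands with bottom-row=7; cleared 0 line(s) (total 0); column heights now [9 9 7 6 0], max=9
Test piece T rot1 at col 0 (width 2): heights before test = [9 9 7 6 0]; fits = False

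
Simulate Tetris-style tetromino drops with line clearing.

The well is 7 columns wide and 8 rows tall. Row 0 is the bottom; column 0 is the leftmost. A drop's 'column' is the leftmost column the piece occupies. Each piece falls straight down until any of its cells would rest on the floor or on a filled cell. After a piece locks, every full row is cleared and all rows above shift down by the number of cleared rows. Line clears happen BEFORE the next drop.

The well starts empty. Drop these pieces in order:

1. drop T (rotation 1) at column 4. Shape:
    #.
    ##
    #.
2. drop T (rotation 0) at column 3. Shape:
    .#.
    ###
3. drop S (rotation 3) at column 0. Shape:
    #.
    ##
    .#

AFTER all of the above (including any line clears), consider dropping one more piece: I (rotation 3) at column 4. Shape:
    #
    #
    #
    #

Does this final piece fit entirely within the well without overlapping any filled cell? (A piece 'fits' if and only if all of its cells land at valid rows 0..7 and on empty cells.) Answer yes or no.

Drop 1: T rot1 at col 4 lands with bottom-row=0; cleared 0 line(s) (total 0); column heights now [0 0 0 0 3 2 0], max=3
Drop 2: T rot0 at col 3 lands with bottom-row=3; cleared 0 line(s) (total 0); column heights now [0 0 0 4 5 4 0], max=5
Drop 3: S rot3 at col 0 lands with bottom-row=0; cleared 0 line(s) (total 0); column heights now [3 2 0 4 5 4 0], max=5
Test piece I rot3 at col 4 (width 1): heights before test = [3 2 0 4 5 4 0]; fits = False

Answer: no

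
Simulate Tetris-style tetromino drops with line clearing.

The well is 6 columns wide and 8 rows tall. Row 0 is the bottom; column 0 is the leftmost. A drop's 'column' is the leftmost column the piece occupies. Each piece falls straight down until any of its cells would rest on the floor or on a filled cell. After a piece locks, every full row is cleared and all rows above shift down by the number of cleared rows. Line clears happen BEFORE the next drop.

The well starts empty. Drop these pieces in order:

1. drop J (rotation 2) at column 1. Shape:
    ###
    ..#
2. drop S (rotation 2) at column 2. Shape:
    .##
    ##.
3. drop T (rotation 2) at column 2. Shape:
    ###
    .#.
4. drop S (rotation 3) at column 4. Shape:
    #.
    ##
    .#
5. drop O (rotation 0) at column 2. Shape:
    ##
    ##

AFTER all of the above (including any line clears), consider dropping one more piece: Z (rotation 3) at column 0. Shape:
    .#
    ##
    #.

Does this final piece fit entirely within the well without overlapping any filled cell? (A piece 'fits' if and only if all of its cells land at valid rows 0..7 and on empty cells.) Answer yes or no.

Answer: yes

Derivation:
Drop 1: J rot2 at col 1 lands with bottom-row=0; cleared 0 line(s) (total 0); column heights now [0 2 2 2 0 0], max=2
Drop 2: S rot2 at col 2 lands with bottom-row=2; cleared 0 line(s) (total 0); column heights now [0 2 3 4 4 0], max=4
Drop 3: T rot2 at col 2 lands with bottom-row=4; cleared 0 line(s) (total 0); column heights now [0 2 6 6 6 0], max=6
Drop 4: S rot3 at col 4 lands with bottom-row=5; cleared 0 line(s) (total 0); column heights now [0 2 6 6 8 7], max=8
Drop 5: O rot0 at col 2 lands with bottom-row=6; cleared 0 line(s) (total 0); column heights now [0 2 8 8 8 7], max=8
Test piece Z rot3 at col 0 (width 2): heights before test = [0 2 8 8 8 7]; fits = True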